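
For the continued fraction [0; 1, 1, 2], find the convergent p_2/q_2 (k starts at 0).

1/2

Using pₖ = aₖpₖ₋₁ + pₖ₋₂, qₖ = aₖqₖ₋₁ + qₖ₋₂ (with p₋₁=1, p₋₂=0, q₋₁=0, q₋₂=1):
  k=0: a=0, p=0, q=1
  k=1: a=1, p=1, q=1
  k=2: a=1, p=1, q=2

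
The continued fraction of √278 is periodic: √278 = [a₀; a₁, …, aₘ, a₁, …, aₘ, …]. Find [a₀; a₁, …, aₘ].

[16; 1, 2, 16, 2, 1, 32]

a₀ = ⌊√278⌋ = 16.
With m₀=0, d₀=1 and mₖ₊₁ = dₖaₖ − mₖ, dₖ₊₁ = (n − mₖ₊₁²)/dₖ, aₖ₊₁ = ⌊(a₀+mₖ₊₁)/dₖ₊₁⌋:
  k=1: m=16, d=22, a=1
  k=2: m=6, d=11, a=2
  k=3: m=16, d=2, a=16
  k=4: m=16, d=11, a=2
  k=5: m=6, d=22, a=1
  k=6: m=16, d=1, a=32
d=1 and a=2a₀=32 at k=6, so the next step gives (m, d) = (16, 22) again — its k=1 value — and the period has length 6.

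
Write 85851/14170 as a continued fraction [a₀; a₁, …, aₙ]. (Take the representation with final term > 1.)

85851 = 6*14170 + 831
14170 = 17*831 + 43
831 = 19*43 + 14
43 = 3*14 + 1
14 = 14*1 + 0  (stop)
So 85851/14170 = [6; 17, 19, 3, 14].

[6; 17, 19, 3, 14]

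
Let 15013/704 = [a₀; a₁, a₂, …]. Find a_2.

15013 = 21·704 + 229   →  a_0 = 21
704 = 3·229 + 17   →  a_1 = 3
229 = 13·17 + 8   →  a_2 = 13

13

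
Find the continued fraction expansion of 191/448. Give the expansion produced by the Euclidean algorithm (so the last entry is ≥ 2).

[0; 2, 2, 1, 8, 2, 3]

191 = 0·448 + 191
448 = 2·191 + 66
191 = 2·66 + 59
66 = 1·59 + 7
59 = 8·7 + 3
7 = 2·3 + 1
3 = 3·1 + 0  (stop)
So 191/448 = [0; 2, 2, 1, 8, 2, 3].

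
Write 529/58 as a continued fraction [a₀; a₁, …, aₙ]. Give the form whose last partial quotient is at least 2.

[9; 8, 3, 2]

529 = 9·58 + 7
58 = 8·7 + 2
7 = 3·2 + 1
2 = 2·1 + 0  (stop)
So 529/58 = [9; 8, 3, 2].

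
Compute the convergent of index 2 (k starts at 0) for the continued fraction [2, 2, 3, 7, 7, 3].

17/7

Using pₖ = aₖpₖ₋₁ + pₖ₋₂, qₖ = aₖqₖ₋₁ + qₖ₋₂ (with p₋₁=1, p₋₂=0, q₋₁=0, q₋₂=1):
  k=0: a=2, p=2, q=1
  k=1: a=2, p=5, q=2
  k=2: a=3, p=17, q=7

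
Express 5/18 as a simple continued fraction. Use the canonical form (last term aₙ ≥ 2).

5 = 0×18 + 5
18 = 3×5 + 3
5 = 1×3 + 2
3 = 1×2 + 1
2 = 2×1 + 0  (stop)
So 5/18 = [0; 3, 1, 1, 2].

[0; 3, 1, 1, 2]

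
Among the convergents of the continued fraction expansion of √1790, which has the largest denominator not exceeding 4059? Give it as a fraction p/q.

60501/1430

√1790 = [42; 3, 4, 8, 4, 3, 84, …] (period length 6).
Convergents:
  p_0/q_0 = 42/1
  p_1/q_1 = 127/3
  p_2/q_2 = 550/13
  p_3/q_3 = 4527/107
  p_4/q_4 = 18658/441
  p_5/q_5 = 60501/1430
  p_6/q_6 = 5100742/120561
q_5 = 1430 ≤ 4059 < 120561 = q_6, so the answer is 60501/1430.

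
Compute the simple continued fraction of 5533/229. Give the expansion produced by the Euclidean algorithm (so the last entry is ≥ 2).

5533 = 24×229 + 37
229 = 6×37 + 7
37 = 5×7 + 2
7 = 3×2 + 1
2 = 2×1 + 0  (stop)
So 5533/229 = [24; 6, 5, 3, 2].

[24; 6, 5, 3, 2]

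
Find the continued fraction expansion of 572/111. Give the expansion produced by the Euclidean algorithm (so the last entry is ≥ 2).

572 = 5×111 + 17
111 = 6×17 + 9
17 = 1×9 + 8
9 = 1×8 + 1
8 = 8×1 + 0  (stop)
So 572/111 = [5; 6, 1, 1, 8].

[5; 6, 1, 1, 8]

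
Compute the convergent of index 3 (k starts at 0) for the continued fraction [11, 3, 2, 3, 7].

271/24

Using pₖ = aₖpₖ₋₁ + pₖ₋₂, qₖ = aₖqₖ₋₁ + qₖ₋₂ (with p₋₁=1, p₋₂=0, q₋₁=0, q₋₂=1):
  k=0: a=11, p=11, q=1
  k=1: a=3, p=34, q=3
  k=2: a=2, p=79, q=7
  k=3: a=3, p=271, q=24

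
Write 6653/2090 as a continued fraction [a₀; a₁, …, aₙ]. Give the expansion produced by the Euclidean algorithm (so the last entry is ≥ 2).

6653 = 3*2090 + 383
2090 = 5*383 + 175
383 = 2*175 + 33
175 = 5*33 + 10
33 = 3*10 + 3
10 = 3*3 + 1
3 = 3*1 + 0  (stop)
So 6653/2090 = [3; 5, 2, 5, 3, 3, 3].

[3; 5, 2, 5, 3, 3, 3]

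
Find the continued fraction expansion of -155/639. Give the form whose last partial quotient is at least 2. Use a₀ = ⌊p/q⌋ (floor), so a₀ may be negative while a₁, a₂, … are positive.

[-1; 1, 3, 8, 6, 3]

-155 = -1×639 + 484
639 = 1×484 + 155
484 = 3×155 + 19
155 = 8×19 + 3
19 = 6×3 + 1
3 = 3×1 + 0  (stop)
So -155/639 = [-1; 1, 3, 8, 6, 3].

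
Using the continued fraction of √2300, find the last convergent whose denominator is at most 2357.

√2300 = [47; 1, 22, 1, 94, …] (period length 4).
Convergents:
  p_0/q_0 = 47/1
  p_1/q_1 = 48/1
  p_2/q_2 = 1103/23
  p_3/q_3 = 1151/24
  p_4/q_4 = 109297/2279
  p_5/q_5 = 110448/2303
  p_6/q_6 = 2539153/52945
q_5 = 2303 ≤ 2357 < 52945 = q_6, so the answer is 110448/2303.

110448/2303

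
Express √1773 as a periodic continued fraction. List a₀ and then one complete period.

a₀ = ⌊√1773⌋ = 42.
With m₀=0, d₀=1 and mₖ₊₁ = dₖaₖ − mₖ, dₖ₊₁ = (n − mₖ₊₁²)/dₖ, aₖ₊₁ = ⌊(a₀+mₖ₊₁)/dₖ₊₁⌋:
  k=1: m=42, d=9, a=9
  k=2: m=39, d=28, a=2
  k=3: m=17, d=53, a=1
  k=4: m=36, d=9, a=8
  k=5: m=36, d=53, a=1
  k=6: m=17, d=28, a=2
  k=7: m=39, d=9, a=9
  k=8: m=42, d=1, a=84
d=1 and a=2a₀=84 at k=8, so the next step gives (m, d) = (42, 9) again — its k=1 value — and the period has length 8.

[42; 9, 2, 1, 8, 1, 2, 9, 84]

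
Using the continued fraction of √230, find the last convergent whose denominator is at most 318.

2745/181

√230 = [15; 6, 30, …] (period length 2).
Convergents:
  p_0/q_0 = 15/1
  p_1/q_1 = 91/6
  p_2/q_2 = 2745/181
  p_3/q_3 = 16561/1092
q_2 = 181 ≤ 318 < 1092 = q_3, so the answer is 2745/181.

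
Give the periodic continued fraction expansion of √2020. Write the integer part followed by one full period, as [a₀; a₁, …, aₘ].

[44; 1, 16, 1, 88]

a₀ = ⌊√2020⌋ = 44.
With m₀=0, d₀=1 and mₖ₊₁ = dₖaₖ − mₖ, dₖ₊₁ = (n − mₖ₊₁²)/dₖ, aₖ₊₁ = ⌊(a₀+mₖ₊₁)/dₖ₊₁⌋:
  k=1: m=44, d=84, a=1
  k=2: m=40, d=5, a=16
  k=3: m=40, d=84, a=1
  k=4: m=44, d=1, a=88
d=1 and a=2a₀=88 at k=4, so the next step gives (m, d) = (44, 84) again — its k=1 value — and the period has length 4.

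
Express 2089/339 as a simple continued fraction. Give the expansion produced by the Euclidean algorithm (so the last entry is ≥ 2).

[6; 6, 6, 9]

2089 = 6×339 + 55
339 = 6×55 + 9
55 = 6×9 + 1
9 = 9×1 + 0  (stop)
So 2089/339 = [6; 6, 6, 9].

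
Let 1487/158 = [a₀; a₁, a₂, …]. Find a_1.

1487 = 9·158 + 65   →  a_0 = 9
158 = 2·65 + 28   →  a_1 = 2

2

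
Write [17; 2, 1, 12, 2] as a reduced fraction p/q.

Using pₖ = aₖpₖ₋₁ + pₖ₋₂ and qₖ = aₖqₖ₋₁ + qₖ₋₂:
  k=0: a=17, p=17, q=1
  k=1: a=2, p=35, q=2
  k=2: a=1, p=52, q=3
  k=3: a=12, p=659, q=38
  k=4: a=2, p=1370, q=79

1370/79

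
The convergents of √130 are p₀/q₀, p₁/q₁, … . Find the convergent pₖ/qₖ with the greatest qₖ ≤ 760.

√130 = [11; 2, 2, 22, …] (period length 3).
Convergents:
  p_0/q_0 = 11/1
  p_1/q_1 = 23/2
  p_2/q_2 = 57/5
  p_3/q_3 = 1277/112
  p_4/q_4 = 2611/229
  p_5/q_5 = 6499/570
  p_6/q_6 = 145589/12769
q_5 = 570 ≤ 760 < 12769 = q_6, so the answer is 6499/570.

6499/570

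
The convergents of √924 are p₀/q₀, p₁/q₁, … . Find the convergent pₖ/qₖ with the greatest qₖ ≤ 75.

2219/73

√924 = [30; 2, 1, 1, 14, 1, 1, 2, 60, …] (period length 8).
Convergents:
  p_0/q_0 = 30/1
  p_1/q_1 = 61/2
  p_2/q_2 = 91/3
  p_3/q_3 = 152/5
  p_4/q_4 = 2219/73
  p_5/q_5 = 2371/78
q_4 = 73 ≤ 75 < 78 = q_5, so the answer is 2219/73.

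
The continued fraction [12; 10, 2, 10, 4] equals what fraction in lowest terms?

Fold from the inside: start with 4/1.
  10 + 1/4 = 41/4
  2 + 4/41 = 86/41
  10 + 41/86 = 901/86
  12 + 86/901 = 10898/901

10898/901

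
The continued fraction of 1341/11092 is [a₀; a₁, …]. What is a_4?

1341 = 0·11092 + 1341   →  a_0 = 0
11092 = 8·1341 + 364   →  a_1 = 8
1341 = 3·364 + 249   →  a_2 = 3
364 = 1·249 + 115   →  a_3 = 1
249 = 2·115 + 19   →  a_4 = 2

2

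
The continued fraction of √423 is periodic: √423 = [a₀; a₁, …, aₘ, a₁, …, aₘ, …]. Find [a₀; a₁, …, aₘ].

a₀ = ⌊√423⌋ = 20.
With m₀=0, d₀=1 and mₖ₊₁ = dₖaₖ − mₖ, dₖ₊₁ = (n − mₖ₊₁²)/dₖ, aₖ₊₁ = ⌊(a₀+mₖ₊₁)/dₖ₊₁⌋:
  k=1: m=20, d=23, a=1
  k=2: m=3, d=18, a=1
  k=3: m=15, d=11, a=3
  k=4: m=18, d=9, a=4
  k=5: m=18, d=11, a=3
  k=6: m=15, d=18, a=1
  k=7: m=3, d=23, a=1
  k=8: m=20, d=1, a=40
d=1 and a=2a₀=40 at k=8, so the next step gives (m, d) = (20, 23) again — its k=1 value — and the period has length 8.

[20; 1, 1, 3, 4, 3, 1, 1, 40]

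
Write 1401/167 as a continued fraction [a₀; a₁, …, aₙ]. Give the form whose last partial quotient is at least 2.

1401 = 8*167 + 65
167 = 2*65 + 37
65 = 1*37 + 28
37 = 1*28 + 9
28 = 3*9 + 1
9 = 9*1 + 0  (stop)
So 1401/167 = [8; 2, 1, 1, 3, 9].

[8; 2, 1, 1, 3, 9]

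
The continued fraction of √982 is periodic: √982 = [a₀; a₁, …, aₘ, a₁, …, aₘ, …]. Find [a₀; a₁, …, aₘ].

a₀ = ⌊√982⌋ = 31.

[31; 2, 1, 30, 1, 2, 62]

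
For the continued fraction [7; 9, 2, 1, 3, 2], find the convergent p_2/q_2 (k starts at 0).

Using pₖ = aₖpₖ₋₁ + pₖ₋₂, qₖ = aₖqₖ₋₁ + qₖ₋₂ (with p₋₁=1, p₋₂=0, q₋₁=0, q₋₂=1):
  k=0: a=7, p=7, q=1
  k=1: a=9, p=64, q=9
  k=2: a=2, p=135, q=19

135/19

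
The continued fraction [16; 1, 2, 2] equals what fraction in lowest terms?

Using pₖ = aₖpₖ₋₁ + pₖ₋₂ and qₖ = aₖqₖ₋₁ + qₖ₋₂:
  k=0: a=16, p=16, q=1
  k=1: a=1, p=17, q=1
  k=2: a=2, p=50, q=3
  k=3: a=2, p=117, q=7

117/7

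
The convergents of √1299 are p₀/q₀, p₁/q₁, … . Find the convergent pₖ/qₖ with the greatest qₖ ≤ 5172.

√1299 = [36; 24, 72, …] (period length 2).
Convergents:
  p_0/q_0 = 36/1
  p_1/q_1 = 865/24
  p_2/q_2 = 62316/1729
  p_3/q_3 = 1496449/41520
q_2 = 1729 ≤ 5172 < 41520 = q_3, so the answer is 62316/1729.

62316/1729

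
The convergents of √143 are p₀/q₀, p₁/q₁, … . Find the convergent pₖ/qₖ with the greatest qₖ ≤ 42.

√143 = [11; 1, 22, …] (period length 2).
Convergents:
  p_0/q_0 = 11/1
  p_1/q_1 = 12/1
  p_2/q_2 = 275/23
  p_3/q_3 = 287/24
  p_4/q_4 = 6589/551
q_3 = 24 ≤ 42 < 551 = q_4, so the answer is 287/24.

287/24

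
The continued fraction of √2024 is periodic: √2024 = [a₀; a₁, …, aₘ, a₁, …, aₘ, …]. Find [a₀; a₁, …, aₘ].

[44; 1, 88]

a₀ = ⌊√2024⌋ = 44.
With m₀=0, d₀=1 and mₖ₊₁ = dₖaₖ − mₖ, dₖ₊₁ = (n − mₖ₊₁²)/dₖ, aₖ₊₁ = ⌊(a₀+mₖ₊₁)/dₖ₊₁⌋:
  k=1: m=44, d=88, a=1
  k=2: m=44, d=1, a=88
d=1 and a=2a₀=88 at k=2, so the next step gives (m, d) = (44, 88) again — its k=1 value — and the period has length 2.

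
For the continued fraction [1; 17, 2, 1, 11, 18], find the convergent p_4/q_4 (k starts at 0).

Using pₖ = aₖpₖ₋₁ + pₖ₋₂, qₖ = aₖqₖ₋₁ + qₖ₋₂ (with p₋₁=1, p₋₂=0, q₋₁=0, q₋₂=1):
  k=0: a=1, p=1, q=1
  k=1: a=17, p=18, q=17
  k=2: a=2, p=37, q=35
  k=3: a=1, p=55, q=52
  k=4: a=11, p=642, q=607

642/607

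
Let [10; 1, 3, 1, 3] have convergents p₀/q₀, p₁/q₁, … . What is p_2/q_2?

Using pₖ = aₖpₖ₋₁ + pₖ₋₂, qₖ = aₖqₖ₋₁ + qₖ₋₂ (with p₋₁=1, p₋₂=0, q₋₁=0, q₋₂=1):
  k=0: a=10, p=10, q=1
  k=1: a=1, p=11, q=1
  k=2: a=3, p=43, q=4

43/4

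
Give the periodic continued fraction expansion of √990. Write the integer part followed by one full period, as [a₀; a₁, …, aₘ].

a₀ = ⌊√990⌋ = 31.
With m₀=0, d₀=1 and mₖ₊₁ = dₖaₖ − mₖ, dₖ₊₁ = (n − mₖ₊₁²)/dₖ, aₖ₊₁ = ⌊(a₀+mₖ₊₁)/dₖ₊₁⌋:
  k=1: m=31, d=29, a=2
  k=2: m=27, d=9, a=6
  k=3: m=27, d=29, a=2
  k=4: m=31, d=1, a=62
d=1 and a=2a₀=62 at k=4, so the next step gives (m, d) = (31, 29) again — its k=1 value — and the period has length 4.

[31; 2, 6, 2, 62]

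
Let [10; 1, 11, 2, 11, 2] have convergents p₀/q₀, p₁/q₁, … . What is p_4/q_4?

Using pₖ = aₖpₖ₋₁ + pₖ₋₂, qₖ = aₖqₖ₋₁ + qₖ₋₂ (with p₋₁=1, p₋₂=0, q₋₁=0, q₋₂=1):
  k=0: a=10, p=10, q=1
  k=1: a=1, p=11, q=1
  k=2: a=11, p=131, q=12
  k=3: a=2, p=273, q=25
  k=4: a=11, p=3134, q=287

3134/287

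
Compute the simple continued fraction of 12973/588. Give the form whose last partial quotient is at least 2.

12973 = 22·588 + 37
588 = 15·37 + 33
37 = 1·33 + 4
33 = 8·4 + 1
4 = 4·1 + 0  (stop)
So 12973/588 = [22; 15, 1, 8, 4].

[22; 15, 1, 8, 4]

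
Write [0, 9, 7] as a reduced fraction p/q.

Using pₖ = aₖpₖ₋₁ + pₖ₋₂ and qₖ = aₖqₖ₋₁ + qₖ₋₂:
  k=0: a=0, p=0, q=1
  k=1: a=9, p=1, q=9
  k=2: a=7, p=7, q=64

7/64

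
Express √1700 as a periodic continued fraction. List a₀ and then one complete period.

[41; 4, 3, 20, 3, 4, 82]

a₀ = ⌊√1700⌋ = 41.
With m₀=0, d₀=1 and mₖ₊₁ = dₖaₖ − mₖ, dₖ₊₁ = (n − mₖ₊₁²)/dₖ, aₖ₊₁ = ⌊(a₀+mₖ₊₁)/dₖ₊₁⌋:
  k=1: m=41, d=19, a=4
  k=2: m=35, d=25, a=3
  k=3: m=40, d=4, a=20
  k=4: m=40, d=25, a=3
  k=5: m=35, d=19, a=4
  k=6: m=41, d=1, a=82
d=1 and a=2a₀=82 at k=6, so the next step gives (m, d) = (41, 19) again — its k=1 value — and the period has length 6.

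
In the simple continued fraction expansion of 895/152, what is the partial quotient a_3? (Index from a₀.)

895 = 5·152 + 135   →  a_0 = 5
152 = 1·135 + 17   →  a_1 = 1
135 = 7·17 + 16   →  a_2 = 7
17 = 1·16 + 1   →  a_3 = 1

1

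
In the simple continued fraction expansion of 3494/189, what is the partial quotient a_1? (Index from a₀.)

2

3494 = 18·189 + 92   →  a_0 = 18
189 = 2·92 + 5   →  a_1 = 2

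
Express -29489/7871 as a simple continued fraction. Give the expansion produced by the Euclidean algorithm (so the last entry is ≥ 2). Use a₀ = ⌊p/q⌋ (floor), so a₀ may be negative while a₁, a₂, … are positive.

-29489 = -4·7871 + 1995
7871 = 3·1995 + 1886
1995 = 1·1886 + 109
1886 = 17·109 + 33
109 = 3·33 + 10
33 = 3·10 + 3
10 = 3·3 + 1
3 = 3·1 + 0  (stop)
So -29489/7871 = [-4; 3, 1, 17, 3, 3, 3, 3].

[-4; 3, 1, 17, 3, 3, 3, 3]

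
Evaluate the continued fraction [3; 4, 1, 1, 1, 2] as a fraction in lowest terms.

Fold from the inside: start with 2/1.
  1 + 1/2 = 3/2
  1 + 2/3 = 5/3
  1 + 3/5 = 8/5
  4 + 5/8 = 37/8
  3 + 8/37 = 119/37

119/37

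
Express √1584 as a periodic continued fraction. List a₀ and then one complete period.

[39; 1, 3, 1, 78]

a₀ = ⌊√1584⌋ = 39.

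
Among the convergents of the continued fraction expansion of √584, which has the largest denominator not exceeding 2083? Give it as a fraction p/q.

√584 = [24; 6, 48, …] (period length 2).
Convergents:
  p_0/q_0 = 24/1
  p_1/q_1 = 145/6
  p_2/q_2 = 6984/289
  p_3/q_3 = 42049/1740
  p_4/q_4 = 2025336/83809
q_3 = 1740 ≤ 2083 < 83809 = q_4, so the answer is 42049/1740.

42049/1740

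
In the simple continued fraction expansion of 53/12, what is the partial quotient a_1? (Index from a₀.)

53 = 4·12 + 5   →  a_0 = 4
12 = 2·5 + 2   →  a_1 = 2

2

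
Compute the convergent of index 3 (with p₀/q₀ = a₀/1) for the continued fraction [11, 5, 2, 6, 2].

Using pₖ = aₖpₖ₋₁ + pₖ₋₂, qₖ = aₖqₖ₋₁ + qₖ₋₂ (with p₋₁=1, p₋₂=0, q₋₁=0, q₋₂=1):
  k=0: a=11, p=11, q=1
  k=1: a=5, p=56, q=5
  k=2: a=2, p=123, q=11
  k=3: a=6, p=794, q=71

794/71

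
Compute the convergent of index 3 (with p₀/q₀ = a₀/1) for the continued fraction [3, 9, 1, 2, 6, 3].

Using pₖ = aₖpₖ₋₁ + pₖ₋₂, qₖ = aₖqₖ₋₁ + qₖ₋₂ (with p₋₁=1, p₋₂=0, q₋₁=0, q₋₂=1):
  k=0: a=3, p=3, q=1
  k=1: a=9, p=28, q=9
  k=2: a=1, p=31, q=10
  k=3: a=2, p=90, q=29

90/29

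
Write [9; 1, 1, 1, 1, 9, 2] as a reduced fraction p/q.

Fold from the inside: start with 2/1.
  9 + 1/2 = 19/2
  1 + 2/19 = 21/19
  1 + 19/21 = 40/21
  1 + 21/40 = 61/40
  1 + 40/61 = 101/61
  9 + 61/101 = 970/101

970/101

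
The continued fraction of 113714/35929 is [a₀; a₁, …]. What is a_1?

113714 = 3·35929 + 5927   →  a_0 = 3
35929 = 6·5927 + 367   →  a_1 = 6

6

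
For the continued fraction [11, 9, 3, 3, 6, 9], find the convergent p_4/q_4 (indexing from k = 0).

6509/586

Using pₖ = aₖpₖ₋₁ + pₖ₋₂, qₖ = aₖqₖ₋₁ + qₖ₋₂ (with p₋₁=1, p₋₂=0, q₋₁=0, q₋₂=1):
  k=0: a=11, p=11, q=1
  k=1: a=9, p=100, q=9
  k=2: a=3, p=311, q=28
  k=3: a=3, p=1033, q=93
  k=4: a=6, p=6509, q=586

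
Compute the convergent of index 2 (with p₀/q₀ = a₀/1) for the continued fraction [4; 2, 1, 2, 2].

Using pₖ = aₖpₖ₋₁ + pₖ₋₂, qₖ = aₖqₖ₋₁ + qₖ₋₂ (with p₋₁=1, p₋₂=0, q₋₁=0, q₋₂=1):
  k=0: a=4, p=4, q=1
  k=1: a=2, p=9, q=2
  k=2: a=1, p=13, q=3

13/3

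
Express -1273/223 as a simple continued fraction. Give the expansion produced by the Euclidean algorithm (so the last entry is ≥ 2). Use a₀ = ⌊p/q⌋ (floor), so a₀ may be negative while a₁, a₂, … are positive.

[-6; 3, 2, 3, 9]

-1273 = -6×223 + 65
223 = 3×65 + 28
65 = 2×28 + 9
28 = 3×9 + 1
9 = 9×1 + 0  (stop)
So -1273/223 = [-6; 3, 2, 3, 9].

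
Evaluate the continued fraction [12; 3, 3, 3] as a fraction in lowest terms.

Fold from the inside: start with 3/1.
  3 + 1/3 = 10/3
  3 + 3/10 = 33/10
  12 + 10/33 = 406/33

406/33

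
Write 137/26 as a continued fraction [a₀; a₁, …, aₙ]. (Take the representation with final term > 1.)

137 = 5×26 + 7
26 = 3×7 + 5
7 = 1×5 + 2
5 = 2×2 + 1
2 = 2×1 + 0  (stop)
So 137/26 = [5; 3, 1, 2, 2].

[5; 3, 1, 2, 2]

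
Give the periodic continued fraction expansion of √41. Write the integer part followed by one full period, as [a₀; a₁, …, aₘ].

a₀ = ⌊√41⌋ = 6.
With m₀=0, d₀=1 and mₖ₊₁ = dₖaₖ − mₖ, dₖ₊₁ = (n − mₖ₊₁²)/dₖ, aₖ₊₁ = ⌊(a₀+mₖ₊₁)/dₖ₊₁⌋:
  k=1: m=6, d=5, a=2
  k=2: m=4, d=5, a=2
  k=3: m=6, d=1, a=12
d=1 and a=2a₀=12 at k=3, so the next step gives (m, d) = (6, 5) again — its k=1 value — and the period has length 3.

[6; 2, 2, 12]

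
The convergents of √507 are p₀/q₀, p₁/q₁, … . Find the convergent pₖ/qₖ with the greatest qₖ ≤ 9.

√507 = [22; 1, 1, 14, 1, 1, 44, …] (period length 6).
Convergents:
  p_0/q_0 = 22/1
  p_1/q_1 = 23/1
  p_2/q_2 = 45/2
  p_3/q_3 = 653/29
q_2 = 2 ≤ 9 < 29 = q_3, so the answer is 45/2.

45/2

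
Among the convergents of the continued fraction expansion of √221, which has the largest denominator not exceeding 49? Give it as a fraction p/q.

223/15

√221 = [14; 1, 6, 2, 6, 1, 28, …] (period length 6).
Convergents:
  p_0/q_0 = 14/1
  p_1/q_1 = 15/1
  p_2/q_2 = 104/7
  p_3/q_3 = 223/15
  p_4/q_4 = 1442/97
q_3 = 15 ≤ 49 < 97 = q_4, so the answer is 223/15.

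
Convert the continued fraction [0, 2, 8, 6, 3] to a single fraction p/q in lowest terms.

155/329

Fold from the inside: start with 3/1.
  6 + 1/3 = 19/3
  8 + 3/19 = 155/19
  2 + 19/155 = 329/155
  0 + 155/329 = 155/329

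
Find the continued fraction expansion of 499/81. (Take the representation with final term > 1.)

[6; 6, 4, 3]

499 = 6×81 + 13
81 = 6×13 + 3
13 = 4×3 + 1
3 = 3×1 + 0  (stop)
So 499/81 = [6; 6, 4, 3].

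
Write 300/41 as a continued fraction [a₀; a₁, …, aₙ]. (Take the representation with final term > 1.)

[7; 3, 6, 2]

300 = 7*41 + 13
41 = 3*13 + 2
13 = 6*2 + 1
2 = 2*1 + 0  (stop)
So 300/41 = [7; 3, 6, 2].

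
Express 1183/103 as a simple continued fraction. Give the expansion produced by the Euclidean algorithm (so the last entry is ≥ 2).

1183 = 11·103 + 50
103 = 2·50 + 3
50 = 16·3 + 2
3 = 1·2 + 1
2 = 2·1 + 0  (stop)
So 1183/103 = [11; 2, 16, 1, 2].

[11; 2, 16, 1, 2]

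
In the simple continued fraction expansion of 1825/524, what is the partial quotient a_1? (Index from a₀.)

2

1825 = 3·524 + 253   →  a_0 = 3
524 = 2·253 + 18   →  a_1 = 2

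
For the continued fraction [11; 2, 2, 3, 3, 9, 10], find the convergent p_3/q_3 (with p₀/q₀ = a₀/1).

Using pₖ = aₖpₖ₋₁ + pₖ₋₂, qₖ = aₖqₖ₋₁ + qₖ₋₂ (with p₋₁=1, p₋₂=0, q₋₁=0, q₋₂=1):
  k=0: a=11, p=11, q=1
  k=1: a=2, p=23, q=2
  k=2: a=2, p=57, q=5
  k=3: a=3, p=194, q=17

194/17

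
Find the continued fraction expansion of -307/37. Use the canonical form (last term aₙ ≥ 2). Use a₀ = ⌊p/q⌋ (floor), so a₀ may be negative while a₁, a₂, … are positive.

-307 = -9×37 + 26
37 = 1×26 + 11
26 = 2×11 + 4
11 = 2×4 + 3
4 = 1×3 + 1
3 = 3×1 + 0  (stop)
So -307/37 = [-9; 1, 2, 2, 1, 3].

[-9; 1, 2, 2, 1, 3]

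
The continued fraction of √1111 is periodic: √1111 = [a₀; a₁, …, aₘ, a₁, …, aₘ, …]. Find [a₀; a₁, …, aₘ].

[33; 3, 66]

a₀ = ⌊√1111⌋ = 33.
With m₀=0, d₀=1 and mₖ₊₁ = dₖaₖ − mₖ, dₖ₊₁ = (n − mₖ₊₁²)/dₖ, aₖ₊₁ = ⌊(a₀+mₖ₊₁)/dₖ₊₁⌋:
  k=1: m=33, d=22, a=3
  k=2: m=33, d=1, a=66
d=1 and a=2a₀=66 at k=2, so the next step gives (m, d) = (33, 22) again — its k=1 value — and the period has length 2.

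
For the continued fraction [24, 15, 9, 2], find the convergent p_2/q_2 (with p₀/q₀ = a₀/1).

Using pₖ = aₖpₖ₋₁ + pₖ₋₂, qₖ = aₖqₖ₋₁ + qₖ₋₂ (with p₋₁=1, p₋₂=0, q₋₁=0, q₋₂=1):
  k=0: a=24, p=24, q=1
  k=1: a=15, p=361, q=15
  k=2: a=9, p=3273, q=136

3273/136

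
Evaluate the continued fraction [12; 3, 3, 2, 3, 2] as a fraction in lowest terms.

2227/181

Using pₖ = aₖpₖ₋₁ + pₖ₋₂ and qₖ = aₖqₖ₋₁ + qₖ₋₂:
  k=0: a=12, p=12, q=1
  k=1: a=3, p=37, q=3
  k=2: a=3, p=123, q=10
  k=3: a=2, p=283, q=23
  k=4: a=3, p=972, q=79
  k=5: a=2, p=2227, q=181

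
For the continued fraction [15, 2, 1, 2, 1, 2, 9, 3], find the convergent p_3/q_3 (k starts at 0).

Using pₖ = aₖpₖ₋₁ + pₖ₋₂, qₖ = aₖqₖ₋₁ + qₖ₋₂ (with p₋₁=1, p₋₂=0, q₋₁=0, q₋₂=1):
  k=0: a=15, p=15, q=1
  k=1: a=2, p=31, q=2
  k=2: a=1, p=46, q=3
  k=3: a=2, p=123, q=8

123/8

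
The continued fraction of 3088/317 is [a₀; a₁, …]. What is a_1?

3088 = 9·317 + 235   →  a_0 = 9
317 = 1·235 + 82   →  a_1 = 1

1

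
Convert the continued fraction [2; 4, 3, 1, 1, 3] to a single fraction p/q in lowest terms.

Using pₖ = aₖpₖ₋₁ + pₖ₋₂ and qₖ = aₖqₖ₋₁ + qₖ₋₂:
  k=0: a=2, p=2, q=1
  k=1: a=4, p=9, q=4
  k=2: a=3, p=29, q=13
  k=3: a=1, p=38, q=17
  k=4: a=1, p=67, q=30
  k=5: a=3, p=239, q=107

239/107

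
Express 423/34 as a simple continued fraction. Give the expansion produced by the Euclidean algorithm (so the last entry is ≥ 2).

423 = 12·34 + 15
34 = 2·15 + 4
15 = 3·4 + 3
4 = 1·3 + 1
3 = 3·1 + 0  (stop)
So 423/34 = [12; 2, 3, 1, 3].

[12; 2, 3, 1, 3]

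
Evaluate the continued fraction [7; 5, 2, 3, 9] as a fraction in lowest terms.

Using pₖ = aₖpₖ₋₁ + pₖ₋₂ and qₖ = aₖqₖ₋₁ + qₖ₋₂:
  k=0: a=7, p=7, q=1
  k=1: a=5, p=36, q=5
  k=2: a=2, p=79, q=11
  k=3: a=3, p=273, q=38
  k=4: a=9, p=2536, q=353

2536/353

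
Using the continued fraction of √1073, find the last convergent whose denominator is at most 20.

√1073 = [32; 1, 3, 9, 9, 3, 1, 64, …] (period length 7).
Convergents:
  p_0/q_0 = 32/1
  p_1/q_1 = 33/1
  p_2/q_2 = 131/4
  p_3/q_3 = 1212/37
q_2 = 4 ≤ 20 < 37 = q_3, so the answer is 131/4.

131/4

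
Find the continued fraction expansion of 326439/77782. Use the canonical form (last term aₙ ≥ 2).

326439 = 4*77782 + 15311
77782 = 5*15311 + 1227
15311 = 12*1227 + 587
1227 = 2*587 + 53
587 = 11*53 + 4
53 = 13*4 + 1
4 = 4*1 + 0  (stop)
So 326439/77782 = [4; 5, 12, 2, 11, 13, 4].

[4; 5, 12, 2, 11, 13, 4]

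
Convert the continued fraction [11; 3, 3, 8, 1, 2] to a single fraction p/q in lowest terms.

Fold from the inside: start with 2/1.
  1 + 1/2 = 3/2
  8 + 2/3 = 26/3
  3 + 3/26 = 81/26
  3 + 26/81 = 269/81
  11 + 81/269 = 3040/269

3040/269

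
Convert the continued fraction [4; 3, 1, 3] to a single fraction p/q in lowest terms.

Fold from the inside: start with 3/1.
  1 + 1/3 = 4/3
  3 + 3/4 = 15/4
  4 + 4/15 = 64/15

64/15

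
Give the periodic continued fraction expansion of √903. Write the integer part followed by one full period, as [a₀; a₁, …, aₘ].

[30; 20, 60]

a₀ = ⌊√903⌋ = 30.
With m₀=0, d₀=1 and mₖ₊₁ = dₖaₖ − mₖ, dₖ₊₁ = (n − mₖ₊₁²)/dₖ, aₖ₊₁ = ⌊(a₀+mₖ₊₁)/dₖ₊₁⌋:
  k=1: m=30, d=3, a=20
  k=2: m=30, d=1, a=60
d=1 and a=2a₀=60 at k=2, so the next step gives (m, d) = (30, 3) again — its k=1 value — and the period has length 2.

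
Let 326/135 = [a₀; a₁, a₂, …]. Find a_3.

326 = 2·135 + 56   →  a_0 = 2
135 = 2·56 + 23   →  a_1 = 2
56 = 2·23 + 10   →  a_2 = 2
23 = 2·10 + 3   →  a_3 = 2

2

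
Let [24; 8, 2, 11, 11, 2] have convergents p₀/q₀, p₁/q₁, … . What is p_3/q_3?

4703/195

Using pₖ = aₖpₖ₋₁ + pₖ₋₂, qₖ = aₖqₖ₋₁ + qₖ₋₂ (with p₋₁=1, p₋₂=0, q₋₁=0, q₋₂=1):
  k=0: a=24, p=24, q=1
  k=1: a=8, p=193, q=8
  k=2: a=2, p=410, q=17
  k=3: a=11, p=4703, q=195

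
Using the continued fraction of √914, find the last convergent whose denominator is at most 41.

√914 = [30; 4, 3, 3, 4, 60, …] (period length 5).
Convergents:
  p_0/q_0 = 30/1
  p_1/q_1 = 121/4
  p_2/q_2 = 393/13
  p_3/q_3 = 1300/43
q_2 = 13 ≤ 41 < 43 = q_3, so the answer is 393/13.

393/13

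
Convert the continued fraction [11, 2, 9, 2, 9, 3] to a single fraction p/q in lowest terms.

Using pₖ = aₖpₖ₋₁ + pₖ₋₂ and qₖ = aₖqₖ₋₁ + qₖ₋₂:
  k=0: a=11, p=11, q=1
  k=1: a=2, p=23, q=2
  k=2: a=9, p=218, q=19
  k=3: a=2, p=459, q=40
  k=4: a=9, p=4349, q=379
  k=5: a=3, p=13506, q=1177

13506/1177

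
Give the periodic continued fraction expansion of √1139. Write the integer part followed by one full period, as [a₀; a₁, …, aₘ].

a₀ = ⌊√1139⌋ = 33.
With m₀=0, d₀=1 and mₖ₊₁ = dₖaₖ − mₖ, dₖ₊₁ = (n − mₖ₊₁²)/dₖ, aₖ₊₁ = ⌊(a₀+mₖ₊₁)/dₖ₊₁⌋:
  k=1: m=33, d=50, a=1
  k=2: m=17, d=17, a=2
  k=3: m=17, d=50, a=1
  k=4: m=33, d=1, a=66
d=1 and a=2a₀=66 at k=4, so the next step gives (m, d) = (33, 50) again — its k=1 value — and the period has length 4.

[33; 1, 2, 1, 66]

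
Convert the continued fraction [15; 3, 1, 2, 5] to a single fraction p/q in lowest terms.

901/59

Using pₖ = aₖpₖ₋₁ + pₖ₋₂ and qₖ = aₖqₖ₋₁ + qₖ₋₂:
  k=0: a=15, p=15, q=1
  k=1: a=3, p=46, q=3
  k=2: a=1, p=61, q=4
  k=3: a=2, p=168, q=11
  k=4: a=5, p=901, q=59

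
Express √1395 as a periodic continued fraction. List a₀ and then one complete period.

[37; 2, 1, 6, 8, 6, 1, 2, 74]

a₀ = ⌊√1395⌋ = 37.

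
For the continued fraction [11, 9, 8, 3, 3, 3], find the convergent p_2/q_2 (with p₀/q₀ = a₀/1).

811/73

Using pₖ = aₖpₖ₋₁ + pₖ₋₂, qₖ = aₖqₖ₋₁ + qₖ₋₂ (with p₋₁=1, p₋₂=0, q₋₁=0, q₋₂=1):
  k=0: a=11, p=11, q=1
  k=1: a=9, p=100, q=9
  k=2: a=8, p=811, q=73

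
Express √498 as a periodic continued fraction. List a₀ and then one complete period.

[22; 3, 6, 22, 6, 3, 44]

a₀ = ⌊√498⌋ = 22.
With m₀=0, d₀=1 and mₖ₊₁ = dₖaₖ − mₖ, dₖ₊₁ = (n − mₖ₊₁²)/dₖ, aₖ₊₁ = ⌊(a₀+mₖ₊₁)/dₖ₊₁⌋:
  k=1: m=22, d=14, a=3
  k=2: m=20, d=7, a=6
  k=3: m=22, d=2, a=22
  k=4: m=22, d=7, a=6
  k=5: m=20, d=14, a=3
  k=6: m=22, d=1, a=44
d=1 and a=2a₀=44 at k=6, so the next step gives (m, d) = (22, 14) again — its k=1 value — and the period has length 6.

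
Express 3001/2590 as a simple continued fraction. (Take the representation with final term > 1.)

3001 = 1·2590 + 411
2590 = 6·411 + 124
411 = 3·124 + 39
124 = 3·39 + 7
39 = 5·7 + 4
7 = 1·4 + 3
4 = 1·3 + 1
3 = 3·1 + 0  (stop)
So 3001/2590 = [1; 6, 3, 3, 5, 1, 1, 3].

[1; 6, 3, 3, 5, 1, 1, 3]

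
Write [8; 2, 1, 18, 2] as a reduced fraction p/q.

Fold from the inside: start with 2/1.
  18 + 1/2 = 37/2
  1 + 2/37 = 39/37
  2 + 37/39 = 115/39
  8 + 39/115 = 959/115

959/115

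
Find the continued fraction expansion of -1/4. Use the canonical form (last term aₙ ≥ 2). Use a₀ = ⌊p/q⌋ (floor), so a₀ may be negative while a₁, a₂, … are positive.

[-1; 1, 3]

-1 = -1·4 + 3
4 = 1·3 + 1
3 = 3·1 + 0  (stop)
So -1/4 = [-1; 1, 3].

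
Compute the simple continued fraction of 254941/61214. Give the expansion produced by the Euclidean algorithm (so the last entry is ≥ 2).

[4; 6, 14, 3, 13, 2, 8]

254941 = 4*61214 + 10085
61214 = 6*10085 + 704
10085 = 14*704 + 229
704 = 3*229 + 17
229 = 13*17 + 8
17 = 2*8 + 1
8 = 8*1 + 0  (stop)
So 254941/61214 = [4; 6, 14, 3, 13, 2, 8].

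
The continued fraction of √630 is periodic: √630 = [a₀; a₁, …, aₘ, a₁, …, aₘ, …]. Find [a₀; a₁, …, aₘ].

[25; 10, 50]

a₀ = ⌊√630⌋ = 25.
With m₀=0, d₀=1 and mₖ₊₁ = dₖaₖ − mₖ, dₖ₊₁ = (n − mₖ₊₁²)/dₖ, aₖ₊₁ = ⌊(a₀+mₖ₊₁)/dₖ₊₁⌋:
  k=1: m=25, d=5, a=10
  k=2: m=25, d=1, a=50
d=1 and a=2a₀=50 at k=2, so the next step gives (m, d) = (25, 5) again — its k=1 value — and the period has length 2.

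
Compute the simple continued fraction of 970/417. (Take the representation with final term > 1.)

970 = 2*417 + 136
417 = 3*136 + 9
136 = 15*9 + 1
9 = 9*1 + 0  (stop)
So 970/417 = [2; 3, 15, 9].

[2; 3, 15, 9]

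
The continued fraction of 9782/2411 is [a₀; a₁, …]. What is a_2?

9782 = 4·2411 + 138   →  a_0 = 4
2411 = 17·138 + 65   →  a_1 = 17
138 = 2·65 + 8   →  a_2 = 2

2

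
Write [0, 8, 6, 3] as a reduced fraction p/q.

19/155

Fold from the inside: start with 3/1.
  6 + 1/3 = 19/3
  8 + 3/19 = 155/19
  0 + 19/155 = 19/155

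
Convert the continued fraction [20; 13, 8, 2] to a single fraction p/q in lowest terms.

Fold from the inside: start with 2/1.
  8 + 1/2 = 17/2
  13 + 2/17 = 223/17
  20 + 17/223 = 4477/223

4477/223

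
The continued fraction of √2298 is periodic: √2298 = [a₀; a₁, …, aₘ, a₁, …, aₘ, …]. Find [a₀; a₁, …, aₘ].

a₀ = ⌊√2298⌋ = 47.
With m₀=0, d₀=1 and mₖ₊₁ = dₖaₖ − mₖ, dₖ₊₁ = (n − mₖ₊₁²)/dₖ, aₖ₊₁ = ⌊(a₀+mₖ₊₁)/dₖ₊₁⌋:
  k=1: m=47, d=89, a=1
  k=2: m=42, d=6, a=14
  k=3: m=42, d=89, a=1
  k=4: m=47, d=1, a=94
d=1 and a=2a₀=94 at k=4, so the next step gives (m, d) = (47, 89) again — its k=1 value — and the period has length 4.

[47; 1, 14, 1, 94]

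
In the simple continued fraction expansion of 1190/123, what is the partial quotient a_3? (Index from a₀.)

1190 = 9·123 + 83   →  a_0 = 9
123 = 1·83 + 40   →  a_1 = 1
83 = 2·40 + 3   →  a_2 = 2
40 = 13·3 + 1   →  a_3 = 13

13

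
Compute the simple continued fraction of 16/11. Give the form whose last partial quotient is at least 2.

16 = 1*11 + 5
11 = 2*5 + 1
5 = 5*1 + 0  (stop)
So 16/11 = [1; 2, 5].

[1; 2, 5]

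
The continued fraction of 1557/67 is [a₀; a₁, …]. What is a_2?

5

1557 = 23·67 + 16   →  a_0 = 23
67 = 4·16 + 3   →  a_1 = 4
16 = 5·3 + 1   →  a_2 = 5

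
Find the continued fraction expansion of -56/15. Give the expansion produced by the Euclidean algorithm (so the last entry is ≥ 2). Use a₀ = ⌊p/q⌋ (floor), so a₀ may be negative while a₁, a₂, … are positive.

[-4; 3, 1, 3]

-56 = -4*15 + 4
15 = 3*4 + 3
4 = 1*3 + 1
3 = 3*1 + 0  (stop)
So -56/15 = [-4; 3, 1, 3].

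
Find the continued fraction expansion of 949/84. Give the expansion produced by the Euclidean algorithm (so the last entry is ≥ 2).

949 = 11*84 + 25
84 = 3*25 + 9
25 = 2*9 + 7
9 = 1*7 + 2
7 = 3*2 + 1
2 = 2*1 + 0  (stop)
So 949/84 = [11; 3, 2, 1, 3, 2].

[11; 3, 2, 1, 3, 2]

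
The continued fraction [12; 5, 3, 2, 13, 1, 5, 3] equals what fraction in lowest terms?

Fold from the inside: start with 3/1.
  5 + 1/3 = 16/3
  1 + 3/16 = 19/16
  13 + 16/19 = 263/19
  2 + 19/263 = 545/263
  3 + 263/545 = 1898/545
  5 + 545/1898 = 10035/1898
  12 + 1898/10035 = 122318/10035

122318/10035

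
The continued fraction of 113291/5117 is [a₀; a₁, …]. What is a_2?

113291 = 22·5117 + 717   →  a_0 = 22
5117 = 7·717 + 98   →  a_1 = 7
717 = 7·98 + 31   →  a_2 = 7

7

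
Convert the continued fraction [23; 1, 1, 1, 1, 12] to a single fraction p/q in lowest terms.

Fold from the inside: start with 12/1.
  1 + 1/12 = 13/12
  1 + 12/13 = 25/13
  1 + 13/25 = 38/25
  1 + 25/38 = 63/38
  23 + 38/63 = 1487/63

1487/63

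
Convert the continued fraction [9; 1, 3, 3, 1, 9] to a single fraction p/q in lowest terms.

1621/166

Fold from the inside: start with 9/1.
  1 + 1/9 = 10/9
  3 + 9/10 = 39/10
  3 + 10/39 = 127/39
  1 + 39/127 = 166/127
  9 + 127/166 = 1621/166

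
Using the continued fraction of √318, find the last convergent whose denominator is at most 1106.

19063/1069

√318 = [17; 1, 4, 1, 34, …] (period length 4).
Convergents:
  p_0/q_0 = 17/1
  p_1/q_1 = 18/1
  p_2/q_2 = 89/5
  p_3/q_3 = 107/6
  p_4/q_4 = 3727/209
  p_5/q_5 = 3834/215
  p_6/q_6 = 19063/1069
  p_7/q_7 = 22897/1284
q_6 = 1069 ≤ 1106 < 1284 = q_7, so the answer is 19063/1069.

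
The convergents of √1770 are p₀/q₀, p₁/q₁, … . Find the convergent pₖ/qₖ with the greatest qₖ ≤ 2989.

49518/1177

√1770 = [42; 14, 84, …] (period length 2).
Convergents:
  p_0/q_0 = 42/1
  p_1/q_1 = 589/14
  p_2/q_2 = 49518/1177
  p_3/q_3 = 693841/16492
q_2 = 1177 ≤ 2989 < 16492 = q_3, so the answer is 49518/1177.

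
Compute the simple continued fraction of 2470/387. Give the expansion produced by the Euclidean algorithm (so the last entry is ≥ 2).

[6; 2, 1, 1, 1, 1, 2, 11]

2470 = 6·387 + 148
387 = 2·148 + 91
148 = 1·91 + 57
91 = 1·57 + 34
57 = 1·34 + 23
34 = 1·23 + 11
23 = 2·11 + 1
11 = 11·1 + 0  (stop)
So 2470/387 = [6; 2, 1, 1, 1, 1, 2, 11].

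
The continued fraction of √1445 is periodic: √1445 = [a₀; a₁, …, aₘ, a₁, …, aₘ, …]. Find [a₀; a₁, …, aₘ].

[38; 76]

a₀ = ⌊√1445⌋ = 38.
With m₀=0, d₀=1 and mₖ₊₁ = dₖaₖ − mₖ, dₖ₊₁ = (n − mₖ₊₁²)/dₖ, aₖ₊₁ = ⌊(a₀+mₖ₊₁)/dₖ₊₁⌋:
  k=1: m=38, d=1, a=76
d=1 and a=2a₀=76 at k=1, so the next step gives (m, d) = (38, 1) again — its k=1 value — and the period has length 1.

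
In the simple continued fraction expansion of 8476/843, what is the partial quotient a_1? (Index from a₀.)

8476 = 10·843 + 46   →  a_0 = 10
843 = 18·46 + 15   →  a_1 = 18

18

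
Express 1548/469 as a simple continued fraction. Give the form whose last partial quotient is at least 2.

[3; 3, 3, 15, 3]

1548 = 3*469 + 141
469 = 3*141 + 46
141 = 3*46 + 3
46 = 15*3 + 1
3 = 3*1 + 0  (stop)
So 1548/469 = [3; 3, 3, 15, 3].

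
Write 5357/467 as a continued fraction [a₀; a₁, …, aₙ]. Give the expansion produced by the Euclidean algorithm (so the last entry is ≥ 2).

5357 = 11×467 + 220
467 = 2×220 + 27
220 = 8×27 + 4
27 = 6×4 + 3
4 = 1×3 + 1
3 = 3×1 + 0  (stop)
So 5357/467 = [11; 2, 8, 6, 1, 3].

[11; 2, 8, 6, 1, 3]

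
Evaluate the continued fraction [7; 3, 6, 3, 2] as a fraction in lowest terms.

1017/139

Using pₖ = aₖpₖ₋₁ + pₖ₋₂ and qₖ = aₖqₖ₋₁ + qₖ₋₂:
  k=0: a=7, p=7, q=1
  k=1: a=3, p=22, q=3
  k=2: a=6, p=139, q=19
  k=3: a=3, p=439, q=60
  k=4: a=2, p=1017, q=139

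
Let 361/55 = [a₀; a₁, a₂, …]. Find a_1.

1

361 = 6·55 + 31   →  a_0 = 6
55 = 1·31 + 24   →  a_1 = 1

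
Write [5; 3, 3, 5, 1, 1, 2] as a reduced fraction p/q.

Fold from the inside: start with 2/1.
  1 + 1/2 = 3/2
  1 + 2/3 = 5/3
  5 + 3/5 = 28/5
  3 + 5/28 = 89/28
  3 + 28/89 = 295/89
  5 + 89/295 = 1564/295

1564/295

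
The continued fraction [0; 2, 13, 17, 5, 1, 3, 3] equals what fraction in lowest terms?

Fold from the inside: start with 3/1.
  3 + 1/3 = 10/3
  1 + 3/10 = 13/10
  5 + 10/13 = 75/13
  17 + 13/75 = 1288/75
  13 + 75/1288 = 16819/1288
  2 + 1288/16819 = 34926/16819
  0 + 16819/34926 = 16819/34926

16819/34926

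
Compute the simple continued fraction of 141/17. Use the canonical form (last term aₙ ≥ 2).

[8; 3, 2, 2]

141 = 8·17 + 5
17 = 3·5 + 2
5 = 2·2 + 1
2 = 2·1 + 0  (stop)
So 141/17 = [8; 3, 2, 2].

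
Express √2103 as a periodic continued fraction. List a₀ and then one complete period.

[45; 1, 6, 15, 6, 1, 90]

a₀ = ⌊√2103⌋ = 45.
With m₀=0, d₀=1 and mₖ₊₁ = dₖaₖ − mₖ, dₖ₊₁ = (n − mₖ₊₁²)/dₖ, aₖ₊₁ = ⌊(a₀+mₖ₊₁)/dₖ₊₁⌋:
  k=1: m=45, d=78, a=1
  k=2: m=33, d=13, a=6
  k=3: m=45, d=6, a=15
  k=4: m=45, d=13, a=6
  k=5: m=33, d=78, a=1
  k=6: m=45, d=1, a=90
d=1 and a=2a₀=90 at k=6, so the next step gives (m, d) = (45, 78) again — its k=1 value — and the period has length 6.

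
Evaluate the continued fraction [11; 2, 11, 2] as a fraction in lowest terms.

Fold from the inside: start with 2/1.
  11 + 1/2 = 23/2
  2 + 2/23 = 48/23
  11 + 23/48 = 551/48

551/48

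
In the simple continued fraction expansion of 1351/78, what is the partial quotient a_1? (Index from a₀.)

3

1351 = 17·78 + 25   →  a_0 = 17
78 = 3·25 + 3   →  a_1 = 3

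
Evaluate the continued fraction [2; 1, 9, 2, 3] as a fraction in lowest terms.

212/73

Using pₖ = aₖpₖ₋₁ + pₖ₋₂ and qₖ = aₖqₖ₋₁ + qₖ₋₂:
  k=0: a=2, p=2, q=1
  k=1: a=1, p=3, q=1
  k=2: a=9, p=29, q=10
  k=3: a=2, p=61, q=21
  k=4: a=3, p=212, q=73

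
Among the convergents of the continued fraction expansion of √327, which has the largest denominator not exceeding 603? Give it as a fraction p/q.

√327 = [18; 12, 36, …] (period length 2).
Convergents:
  p_0/q_0 = 18/1
  p_1/q_1 = 217/12
  p_2/q_2 = 7830/433
  p_3/q_3 = 94177/5208
q_2 = 433 ≤ 603 < 5208 = q_3, so the answer is 7830/433.

7830/433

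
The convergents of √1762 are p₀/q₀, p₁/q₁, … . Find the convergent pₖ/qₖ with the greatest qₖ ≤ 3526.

146287/3485

√1762 = [41; 1, 40, 1, 82, …] (period length 4).
Convergents:
  p_0/q_0 = 41/1
  p_1/q_1 = 42/1
  p_2/q_2 = 1721/41
  p_3/q_3 = 1763/42
  p_4/q_4 = 146287/3485
  p_5/q_5 = 148050/3527
q_4 = 3485 ≤ 3526 < 3527 = q_5, so the answer is 146287/3485.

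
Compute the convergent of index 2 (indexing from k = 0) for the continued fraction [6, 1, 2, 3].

Using pₖ = aₖpₖ₋₁ + pₖ₋₂, qₖ = aₖqₖ₋₁ + qₖ₋₂ (with p₋₁=1, p₋₂=0, q₋₁=0, q₋₂=1):
  k=0: a=6, p=6, q=1
  k=1: a=1, p=7, q=1
  k=2: a=2, p=20, q=3

20/3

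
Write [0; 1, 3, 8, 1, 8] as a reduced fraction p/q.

249/329

Fold from the inside: start with 8/1.
  1 + 1/8 = 9/8
  8 + 8/9 = 80/9
  3 + 9/80 = 249/80
  1 + 80/249 = 329/249
  0 + 249/329 = 249/329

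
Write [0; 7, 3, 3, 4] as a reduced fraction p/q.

43/314

Using pₖ = aₖpₖ₋₁ + pₖ₋₂ and qₖ = aₖqₖ₋₁ + qₖ₋₂:
  k=0: a=0, p=0, q=1
  k=1: a=7, p=1, q=7
  k=2: a=3, p=3, q=22
  k=3: a=3, p=10, q=73
  k=4: a=4, p=43, q=314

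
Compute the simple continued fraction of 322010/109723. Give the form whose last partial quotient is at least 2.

[2; 1, 14, 3, 16, 8, 18]

322010 = 2×109723 + 102564
109723 = 1×102564 + 7159
102564 = 14×7159 + 2338
7159 = 3×2338 + 145
2338 = 16×145 + 18
145 = 8×18 + 1
18 = 18×1 + 0  (stop)
So 322010/109723 = [2; 1, 14, 3, 16, 8, 18].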